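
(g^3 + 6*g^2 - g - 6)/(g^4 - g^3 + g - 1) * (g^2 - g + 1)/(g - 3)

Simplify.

(g + 6)/(g - 3)

Factor: g^3 + 6*g^2 - g - 6 = (g - 1)*(g + 6)*(g + 1);  g^4 - g^3 + g - 1 = (g - 1)*(g^2 - g + 1)*(g + 1)
Cancel the common factors (g^2 - g + 1), (g - 1), (g + 1).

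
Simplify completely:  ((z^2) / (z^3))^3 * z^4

z

Inside the bracket: (z^-1)
Raise to the power 3: (z^-3)
Multiply by z^4: add exponents.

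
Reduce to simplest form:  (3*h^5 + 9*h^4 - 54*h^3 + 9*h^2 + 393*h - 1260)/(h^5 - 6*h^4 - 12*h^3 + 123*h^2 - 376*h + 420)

Factor: 3*h^5 + 9*h^4 - 54*h^3 + 9*h^2 + 393*h - 1260 = 3*(h^2 - 3*h + 7)*(h - 3)*(h + 5)*(h + 4);  h^5 - 6*h^4 - 12*h^3 + 123*h^2 - 376*h + 420 = (h - 2)*(h + 5)*(h - 6)*(h^2 - 3*h + 7)
Cancel the common factors (h^2 - 3*h + 7), (h + 5).

(3*h^2 + 3*h - 36)/(h^2 - 8*h + 12)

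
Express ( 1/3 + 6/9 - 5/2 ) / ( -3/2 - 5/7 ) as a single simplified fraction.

21/31

Numerator: 1/3 + 6/9 - 5/2 = -3/2
Denominator: -3/2 - 5/7 = -31/14
Divide: (-3/2) · (-14/31) = 21/31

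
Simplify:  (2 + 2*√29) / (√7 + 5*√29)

(-√203 - √7 + 5*√29 + 145)/359

Multiply numerator and denominator by -√7 + 5*√29.
Denominator becomes 718; numerator becomes -2*√203 - 2*√7 + 10*√29 + 290.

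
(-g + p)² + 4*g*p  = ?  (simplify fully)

(g + p)²

Expanding gives g² + 2*g*p + p², a perfect square.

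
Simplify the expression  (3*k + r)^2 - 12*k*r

(3*k - r)^2

After expansion: 9*k^2 - 6*k*r + r^2 — a perfect-square trinomial.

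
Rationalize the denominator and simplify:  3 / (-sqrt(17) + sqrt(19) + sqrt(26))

Group as (sqrt(19) + sqrt(26)) - sqrt(17); multiply by (sqrt(19) + sqrt(26)) + sqrt(17), then rationalise the remaining surd.

(-42*sqrt(17) + 15*sqrt(26) + 36*sqrt(19) + 3*sqrt(8398))/596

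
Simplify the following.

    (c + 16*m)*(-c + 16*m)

Product of conjugates: (P+Q)(P-Q) = P**2 - Q**2.

-c**2 + 256*m**2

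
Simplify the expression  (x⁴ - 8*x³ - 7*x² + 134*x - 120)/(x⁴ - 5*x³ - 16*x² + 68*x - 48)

(x - 5)/(x - 2)

Factor: x⁴ - 8*x³ - 7*x² + 134*x - 120 = (x - 6)·(x - 1)·(x - 5)·(x + 4);  x⁴ - 5*x³ - 16*x² + 68*x - 48 = (x - 6)·(x + 4)·(x - 1)·(x - 2)
Cancel the common factors (x - 1), (x + 4), (x - 6).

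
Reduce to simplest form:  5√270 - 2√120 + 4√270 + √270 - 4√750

5√270 = 15*√30; 2√120 = 4*√30; 4√270 = 12*√30; √270 = 3*√30; 4√750 = 20*√30
Combine: (15 - 4 + 12 + 3 - 20)·√30 = 6*√30

6*√30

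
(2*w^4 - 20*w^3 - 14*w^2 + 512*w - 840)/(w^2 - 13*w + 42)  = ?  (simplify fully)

Factor: 2*w^4 - 20*w^3 - 14*w^2 + 512*w - 840 = 2*(w + 5)*(w - 6)*(w - 7)*(w - 2);  w^2 - 13*w + 42 = (w - 7)*(w - 6)
Cancel the common factors (w - 6), (w - 7).

2*w^2 + 6*w - 20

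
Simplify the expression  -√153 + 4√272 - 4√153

√17

√153 = 3*√17; 4√272 = 16*√17; 4√153 = 12*√17
Combine: (-3 + 16 - 12)·√17 = √17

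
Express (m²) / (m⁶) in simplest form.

m^(-4)

Quotient: (m^-4)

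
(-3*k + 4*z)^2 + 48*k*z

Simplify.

Expanding gives 9*k^2 + 24*k*z + 16*z^2, a perfect square.

(3*k + 4*z)^2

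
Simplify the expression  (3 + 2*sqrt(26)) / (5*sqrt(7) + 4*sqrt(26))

(-10*sqrt(182) - 15*sqrt(7) + 12*sqrt(26) + 208)/241

Multiply numerator and denominator by -5*sqrt(7) + 4*sqrt(26).
Denominator becomes 241; numerator becomes -10*sqrt(182) - 15*sqrt(7) + 12*sqrt(26) + 208.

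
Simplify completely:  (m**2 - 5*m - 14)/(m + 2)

m - 7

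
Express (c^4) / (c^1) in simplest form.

c^3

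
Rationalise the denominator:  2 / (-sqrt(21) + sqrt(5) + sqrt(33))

Group as (sqrt(5) + sqrt(33)) - sqrt(21); multiply by (sqrt(5) + sqrt(33)) + sqrt(21), then rationalise the remaining surd.

(-34*sqrt(21) - 14*sqrt(33) + 98*sqrt(5) + 12*sqrt(385))/371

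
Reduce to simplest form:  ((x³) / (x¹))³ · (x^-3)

x³

Inside the bracket: x²
Raise to the power 3: x⁶
Multiply by (x^-3): add exponents.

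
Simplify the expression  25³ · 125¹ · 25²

5^13

25³ = 5^6; 125¹ = 5^3; 25² = 5^4
Combine exponents: 5^13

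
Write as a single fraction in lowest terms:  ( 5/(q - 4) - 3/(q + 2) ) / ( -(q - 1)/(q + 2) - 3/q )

Numerator: 5/(q - 4) - 3/(q + 2) = (2*q + 22)/(q^2 - 2*q - 8)
Denominator: -(q - 1)/(q + 2) - 3/q = (-q^2 - 2*q - 6)/(q^2 + 2*q)
Divide: ((2*q + 22)/(q^2 - 2*q - 8)) · ((q^2 + 2*q)/(-q^2 - 2*q - 6)) = (-2*q^2 - 22*q)/(q^3 - 2*q^2 - 2*q - 24)

(-2*q^2 - 22*q)/(q^3 - 2*q^2 - 2*q - 24)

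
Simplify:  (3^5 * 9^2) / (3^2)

3^5 = 3^5; 9^2 = 3^4; 3^2 = 3^2
Combine exponents: 3^7

3^7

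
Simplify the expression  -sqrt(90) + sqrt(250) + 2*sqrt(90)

8*sqrt(10)

sqrt(90) = 3*sqrt(10); sqrt(250) = 5*sqrt(10); 2*sqrt(90) = 6*sqrt(10)
Combine: (-3 + 5 + 6)·sqrt(10) = 8*sqrt(10)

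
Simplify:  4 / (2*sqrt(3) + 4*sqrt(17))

(-2*sqrt(3) + 4*sqrt(17))/65

Multiply numerator and denominator by -2*sqrt(3) + 4*sqrt(17).
Denominator becomes 260; numerator becomes -8*sqrt(3) + 16*sqrt(17).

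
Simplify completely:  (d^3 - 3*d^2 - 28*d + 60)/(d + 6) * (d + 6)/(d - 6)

d^2 + 3*d - 10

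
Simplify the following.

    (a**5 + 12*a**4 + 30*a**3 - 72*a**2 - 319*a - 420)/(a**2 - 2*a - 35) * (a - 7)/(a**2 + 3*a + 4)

Factor: a**5 + 12*a**4 + 30*a**3 - 72*a**2 - 319*a - 420 = (a**2 + 3*a + 4)*(a + 5)*(a - 3)*(a + 7);  a**2 - 2*a - 35 = (a - 7)*(a + 5)
Cancel the common factors (a**2 + 3*a + 4), (a - 7), (a + 5).

a**2 + 4*a - 21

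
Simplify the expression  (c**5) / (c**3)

Quotient: c**2

c**2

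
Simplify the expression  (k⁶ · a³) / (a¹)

Quotient: k⁶ · a²

a²*k⁶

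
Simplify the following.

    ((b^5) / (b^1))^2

Inside the bracket: b^4
Raise to the power 2: b^8

b^8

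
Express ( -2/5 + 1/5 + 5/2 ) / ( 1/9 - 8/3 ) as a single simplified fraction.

-9/10

Numerator: -2/5 + 1/5 + 5/2 = 23/10
Denominator: 1/9 - 8/3 = -23/9
Divide: (23/10) · (-9/23) = -9/10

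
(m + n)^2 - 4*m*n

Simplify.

After expansion: m^2 - 2*m*n + n^2 — a perfect-square trinomial.

(m - n)^2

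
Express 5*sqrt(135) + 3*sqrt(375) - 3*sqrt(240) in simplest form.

18*sqrt(15)

5*sqrt(135) = 15*sqrt(15); 3*sqrt(375) = 15*sqrt(15); 3*sqrt(240) = 12*sqrt(15)
Combine: (15 + 15 - 12)·sqrt(15) = 18*sqrt(15)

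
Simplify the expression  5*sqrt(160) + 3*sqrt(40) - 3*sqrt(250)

11*sqrt(10)

5*sqrt(160) = 20*sqrt(10); 3*sqrt(40) = 6*sqrt(10); 3*sqrt(250) = 15*sqrt(10)
Combine: (20 + 6 - 15)·sqrt(10) = 11*sqrt(10)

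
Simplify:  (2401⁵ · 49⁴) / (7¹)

2401⁵ = 7^20; 49⁴ = 7^8; 7¹ = 7^1
Combine exponents: 7^27

7^27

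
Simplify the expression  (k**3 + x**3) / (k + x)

x**3 + k**3 = (k + x)(k**2 - k*x + x**2).

k**2 - k*x + x**2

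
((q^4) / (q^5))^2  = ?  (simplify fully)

Inside the bracket: (q^-1)
Raise to the power 2: (q^-2)

q^(-2)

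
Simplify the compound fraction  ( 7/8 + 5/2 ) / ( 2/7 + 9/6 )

189/100

Numerator: 7/8 + 5/2 = 27/8
Denominator: 2/7 + 9/6 = 25/14
Divide: (27/8) · (14/25) = 189/100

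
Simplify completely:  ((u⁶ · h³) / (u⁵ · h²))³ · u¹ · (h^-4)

u⁴/h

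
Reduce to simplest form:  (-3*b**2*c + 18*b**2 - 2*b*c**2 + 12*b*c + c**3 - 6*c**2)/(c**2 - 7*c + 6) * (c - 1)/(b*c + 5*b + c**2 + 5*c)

Factor: -3*b**2*c + 18*b**2 - 2*b*c**2 + 12*b*c + c**3 - 6*c**2 = (b + c)*(-3*b + c)*(c - 6);  c**2 - 7*c + 6 = (c - 6)*(c - 1);  b*c + 5*b + c**2 + 5*c = (c + 5)*(b + c)
Cancel the common factors (b + c), (c - 6), (c - 1).

(-3*b + c)/(c + 5)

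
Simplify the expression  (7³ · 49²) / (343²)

7^1

7³ = 7^3; 49² = 7^4; 343² = 7^6
Combine exponents: 7^1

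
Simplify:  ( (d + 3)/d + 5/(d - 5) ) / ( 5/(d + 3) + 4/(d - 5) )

(d^3 + 6*d^2 - 6*d - 45)/(9*d^2 - 13*d)

Numerator: (d + 3)/d + 5/(d - 5) = (d^2 + 3*d - 15)/(d^2 - 5*d)
Denominator: 5/(d + 3) + 4/(d - 5) = (9*d - 13)/(d^2 - 2*d - 15)
Divide: ((d^2 + 3*d - 15)/(d^2 - 5*d)) · ((d^2 - 2*d - 15)/(9*d - 13)) = (d^3 + 6*d^2 - 6*d - 45)/(9*d^2 - 13*d)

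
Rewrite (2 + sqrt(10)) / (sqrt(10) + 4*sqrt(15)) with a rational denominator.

(-5 - sqrt(10) + 4*sqrt(15) + 10*sqrt(6))/115

Multiply numerator and denominator by -4*sqrt(15) + sqrt(10).
Denominator becomes -230; numerator becomes -20*sqrt(6) - 8*sqrt(15) + 2*sqrt(10) + 10.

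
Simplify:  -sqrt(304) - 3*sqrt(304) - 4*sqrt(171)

sqrt(304) = 4*sqrt(19); 3*sqrt(304) = 12*sqrt(19); 4*sqrt(171) = 12*sqrt(19)
Combine: (-4 - 12 - 12)·sqrt(19) = -28*sqrt(19)

-28*sqrt(19)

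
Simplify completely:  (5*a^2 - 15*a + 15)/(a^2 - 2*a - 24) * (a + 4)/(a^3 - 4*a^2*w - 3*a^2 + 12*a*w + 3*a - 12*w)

Factor: 5*a^2 - 15*a + 15 = 5*(a^2 - 3*a + 3);  a^2 - 2*a - 24 = (a + 4)*(a - 6);  a^3 - 4*a^2*w - 3*a^2 + 12*a*w + 3*a - 12*w = (a - 4*w)*(a^2 - 3*a + 3)
Cancel the common factors (a^2 - 3*a + 3), (a + 4).

-5/(-a^2 + 4*a*w + 6*a - 24*w)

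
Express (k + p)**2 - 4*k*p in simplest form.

Expand the square and combine the 4*k*p term.

(k - p)**2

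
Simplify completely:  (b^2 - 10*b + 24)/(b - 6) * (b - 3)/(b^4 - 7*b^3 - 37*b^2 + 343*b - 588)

Factor: b^2 - 10*b + 24 = (b - 6)*(b - 4);  b^4 - 7*b^3 - 37*b^2 + 343*b - 588 = (b - 3)*(b - 4)*(b + 7)*(b - 7)
Cancel the common factors (b - 3), (b - 6), (b - 4).

1/(b^2 - 49)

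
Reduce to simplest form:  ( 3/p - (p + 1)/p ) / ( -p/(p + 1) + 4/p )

(p² - p - 2)/(p² - 4*p - 4)

Numerator: 3/p - (p + 1)/p = (-p + 2)/p
Denominator: -p/(p + 1) + 4/p = (-p² + 4*p + 4)/(p² + p)
Divide: ((-p + 2)/p) · ((p² + p)/(-p² + 4*p + 4)) = (p² - p - 2)/(p² - 4*p - 4)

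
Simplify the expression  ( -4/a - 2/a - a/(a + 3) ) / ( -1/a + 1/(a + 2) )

(a**3 + 8*a**2 + 30*a + 36)/(2*a + 6)

Numerator: -4/a - 2/a - a/(a + 3) = (-a**2 - 6*a - 18)/(a**2 + 3*a)
Denominator: -1/a + 1/(a + 2) = -2/(a**2 + 2*a)
Divide: ((-a**2 - 6*a - 18)/(a**2 + 3*a)) · (-a**2/2 - a) = (a**3 + 8*a**2 + 30*a + 36)/(2*a + 6)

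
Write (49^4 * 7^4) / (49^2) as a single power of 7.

7^8

49^4 = 7^8; 7^4 = 7^4; 49^2 = 7^4
Combine exponents: 7^8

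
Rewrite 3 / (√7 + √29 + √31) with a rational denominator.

(-6*√6293 + 15*√31 + 27*√29 + 159*√7)/787

Group as (√7 + √29) + √31; multiply by (√7 + √29) - √31, then rationalise the remaining surd.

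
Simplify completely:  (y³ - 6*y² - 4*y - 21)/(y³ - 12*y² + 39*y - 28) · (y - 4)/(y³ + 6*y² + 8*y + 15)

Factor: y³ - 6*y² - 4*y - 21 = (y² + y + 3)·(y - 7);  y³ - 12*y² + 39*y - 28 = (y - 1)·(y - 4)·(y - 7);  y³ + 6*y² + 8*y + 15 = (y² + y + 3)·(y + 5)
Cancel the common factors (y² + y + 3), (y - 7), (y - 4).

1/(y² + 4*y - 5)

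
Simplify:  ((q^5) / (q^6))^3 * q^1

q^(-2)

Inside the bracket: (q^-1)
Raise to the power 3: (q^-3)
Multiply by q^1: add exponents.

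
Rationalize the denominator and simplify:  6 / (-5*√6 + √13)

(-30*√6 - 6*√13)/137

Multiply numerator and denominator by √13 + 5*√6.
Denominator becomes -137; numerator becomes 6*√13 + 30*√6.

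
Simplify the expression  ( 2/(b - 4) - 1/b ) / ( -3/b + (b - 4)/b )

(b + 4)/(b**2 - 11*b + 28)

Numerator: 2/(b - 4) - 1/b = (b + 4)/(b**2 - 4*b)
Denominator: -3/b + (b - 4)/b = (b - 7)/b
Divide: ((b + 4)/(b**2 - 4*b)) · (b/(b - 7)) = (b + 4)/(b**2 - 11*b + 28)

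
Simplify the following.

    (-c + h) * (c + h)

-c^2 + h^2

(h+c)(h-c) = -c^2 + h^2.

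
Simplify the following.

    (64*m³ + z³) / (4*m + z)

16*m² - 4*m*z + z²

Apply the sum-of-cubes factorisation and cancel (4*m + z).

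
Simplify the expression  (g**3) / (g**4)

1/g

Quotient: (g**-1)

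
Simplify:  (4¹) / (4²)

2^(-2)

4¹ = 2^2; 4² = 2^4
Combine exponents: 2^(-2)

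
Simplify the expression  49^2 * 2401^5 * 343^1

49^2 = 7^4; 2401^5 = 7^20; 343^1 = 7^3
Combine exponents: 7^27

7^27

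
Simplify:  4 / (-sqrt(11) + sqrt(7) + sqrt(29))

(-100*sqrt(11) - 44*sqrt(29) + 132*sqrt(7) + 8*sqrt(2233))/187

Group as (sqrt(7) + sqrt(29)) - sqrt(11); multiply by (sqrt(7) + sqrt(29)) + sqrt(11), then rationalise the remaining surd.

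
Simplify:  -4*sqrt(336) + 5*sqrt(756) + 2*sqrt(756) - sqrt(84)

4*sqrt(336) = 16*sqrt(21); 5*sqrt(756) = 30*sqrt(21); 2*sqrt(756) = 12*sqrt(21); sqrt(84) = 2*sqrt(21)
Combine: (-16 + 30 + 12 - 2)·sqrt(21) = 24*sqrt(21)

24*sqrt(21)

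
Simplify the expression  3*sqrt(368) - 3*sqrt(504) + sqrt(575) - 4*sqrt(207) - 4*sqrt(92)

3*sqrt(368) = 12*sqrt(23); 3*sqrt(504) = 18*sqrt(14); sqrt(575) = 5*sqrt(23); 4*sqrt(207) = 12*sqrt(23); 4*sqrt(92) = 8*sqrt(23)

-18*sqrt(14) - 3*sqrt(23)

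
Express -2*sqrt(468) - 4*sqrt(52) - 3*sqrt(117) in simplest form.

-29*sqrt(13)

2*sqrt(468) = 12*sqrt(13); 4*sqrt(52) = 8*sqrt(13); 3*sqrt(117) = 9*sqrt(13)
Combine: (-12 - 8 - 9)·sqrt(13) = -29*sqrt(13)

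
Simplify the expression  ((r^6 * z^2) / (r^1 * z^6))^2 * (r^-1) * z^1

Inside the bracket: r^5 * (z^-4)
Raise to the power 2: r^10 * (z^-8)
Multiply by (r^-1) * z^1: add exponents.

r^9/z^7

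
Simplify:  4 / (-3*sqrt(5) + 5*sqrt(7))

(6*sqrt(5) + 10*sqrt(7))/65

Multiply numerator and denominator by 3*sqrt(5) + 5*sqrt(7).
Denominator becomes 130; numerator becomes 12*sqrt(5) + 20*sqrt(7).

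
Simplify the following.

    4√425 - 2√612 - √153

5*√17

4√425 = 20*√17; 2√612 = 12*√17; √153 = 3*√17
Combine: (20 - 12 - 3)·√17 = 5*√17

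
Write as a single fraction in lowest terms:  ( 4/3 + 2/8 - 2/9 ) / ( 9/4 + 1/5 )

5/9

Numerator: 4/3 + 2/8 - 2/9 = 49/36
Denominator: 9/4 + 1/5 = 49/20
Divide: (49/36) · (20/49) = 5/9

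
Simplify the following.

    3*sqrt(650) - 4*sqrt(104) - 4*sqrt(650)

-13*sqrt(26)

3*sqrt(650) = 15*sqrt(26); 4*sqrt(104) = 8*sqrt(26); 4*sqrt(650) = 20*sqrt(26)
Combine: (15 - 8 - 20)·sqrt(26) = -13*sqrt(26)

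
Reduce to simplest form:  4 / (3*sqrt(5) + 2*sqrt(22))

Multiply numerator and denominator by -3*sqrt(5) + 2*sqrt(22).
Denominator becomes 43; numerator becomes -12*sqrt(5) + 8*sqrt(22).

(-12*sqrt(5) + 8*sqrt(22))/43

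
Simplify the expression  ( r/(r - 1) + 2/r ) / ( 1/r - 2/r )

(-r**2 - 2*r + 2)/(r - 1)

Numerator: r/(r - 1) + 2/r = (r**2 + 2*r - 2)/(r**2 - r)
Denominator: 1/r - 2/r = -1/r
Divide: ((r**2 + 2*r - 2)/(r**2 - r)) · (-r) = (-r**2 - 2*r + 2)/(r - 1)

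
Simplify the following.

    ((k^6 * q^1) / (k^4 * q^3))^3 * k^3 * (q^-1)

Inside the bracket: k^2 * (q^-2)
Raise to the power 3: k^6 * (q^-6)
Multiply by k^3 * (q^-1): add exponents.

k^9/q^7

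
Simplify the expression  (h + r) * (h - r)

h^2 - r^2

(h+r)(h-r) = h^2 - r^2.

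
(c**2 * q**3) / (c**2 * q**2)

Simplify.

Quotient: q**1

q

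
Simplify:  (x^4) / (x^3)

x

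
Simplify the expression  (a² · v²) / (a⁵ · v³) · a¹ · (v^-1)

1/(a²*v²)

Quotient: (a^-3) · (v^-1)
Multiply by a¹ · (v^-1): add exponents.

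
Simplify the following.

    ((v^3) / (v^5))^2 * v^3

Inside the bracket: (v^-2)
Raise to the power 2: (v^-4)
Multiply by v^3: add exponents.

1/v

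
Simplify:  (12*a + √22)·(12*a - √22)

144*a² - 22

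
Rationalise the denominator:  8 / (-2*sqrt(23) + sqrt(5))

(-16*sqrt(23) - 8*sqrt(5))/87

Multiply numerator and denominator by sqrt(5) + 2*sqrt(23).
Denominator becomes -87; numerator becomes 8*sqrt(5) + 16*sqrt(23).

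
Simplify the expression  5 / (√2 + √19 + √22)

(-20*√209 - 5*√22 + 25*√19 + 195*√2)/151

Group as (√2 + √19) + √22; multiply by (√2 + √19) - √22, then rationalise the remaining surd.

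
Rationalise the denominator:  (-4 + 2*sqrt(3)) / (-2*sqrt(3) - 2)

(-5 + 3*sqrt(3))/2

Multiply numerator and denominator by -2 + 2*sqrt(3).
Denominator becomes -8; numerator becomes -12*sqrt(3) + 20.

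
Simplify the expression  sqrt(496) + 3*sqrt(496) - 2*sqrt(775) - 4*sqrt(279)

sqrt(496) = 4*sqrt(31); 3*sqrt(496) = 12*sqrt(31); 2*sqrt(775) = 10*sqrt(31); 4*sqrt(279) = 12*sqrt(31)
Combine: (4 + 12 - 10 - 12)·sqrt(31) = -6*sqrt(31)

-6*sqrt(31)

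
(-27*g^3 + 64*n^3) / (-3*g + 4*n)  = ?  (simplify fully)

9*g^2 + 12*g*n + 16*n^2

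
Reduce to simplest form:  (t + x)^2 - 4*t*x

After expansion: t^2 - 2*t*x + x^2 — a perfect-square trinomial.

(t - x)^2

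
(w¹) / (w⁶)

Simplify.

w^(-5)

Quotient: (w^-5)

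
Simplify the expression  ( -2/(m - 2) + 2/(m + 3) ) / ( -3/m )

10*m/(3*m² + 3*m - 18)

Numerator: -2/(m - 2) + 2/(m + 3) = -10/(m² + m - 6)
Denominator: -3/m = -3/m
Divide: (-10/(m² + m - 6)) · (-m/3) = 10*m/(3*m² + 3*m - 18)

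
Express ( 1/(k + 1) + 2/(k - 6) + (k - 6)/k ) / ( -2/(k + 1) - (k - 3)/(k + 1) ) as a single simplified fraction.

Numerator: 1/(k + 1) + 2/(k - 6) + (k - 6)/k = (k**3 - 8*k**2 + 20*k + 36)/(k**3 - 5*k**2 - 6*k)
Denominator: -2/(k + 1) - (k - 3)/(k + 1) = (-k + 1)/(k + 1)
Divide: ((k**3 - 8*k**2 + 20*k + 36)/(k**3 - 5*k**2 - 6*k)) · ((k + 1)/(-k + 1)) = (-k**3 + 8*k**2 - 20*k - 36)/(k**3 - 7*k**2 + 6*k)

(-k**3 + 8*k**2 - 20*k - 36)/(k**3 - 7*k**2 + 6*k)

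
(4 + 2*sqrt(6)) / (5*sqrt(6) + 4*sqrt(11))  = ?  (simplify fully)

Multiply numerator and denominator by -4*sqrt(11) + 5*sqrt(6).
Denominator becomes -26; numerator becomes -8*sqrt(66) - 16*sqrt(11) + 20*sqrt(6) + 60.

(-30 - 10*sqrt(6) + 8*sqrt(11) + 4*sqrt(66))/13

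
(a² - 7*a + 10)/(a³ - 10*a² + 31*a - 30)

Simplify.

1/(a - 3)

Factor: a² - 7*a + 10 = (a - 2)·(a - 5);  a³ - 10*a² + 31*a - 30 = (a - 5)·(a - 3)·(a - 2)
Cancel the common factors (a - 2), (a - 5).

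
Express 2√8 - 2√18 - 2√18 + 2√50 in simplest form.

2√8 = 4*√2; 2√18 = 6*√2; 2√18 = 6*√2; 2√50 = 10*√2
Combine: (4 - 6 - 6 + 10)·√2 = 2*√2

2*√2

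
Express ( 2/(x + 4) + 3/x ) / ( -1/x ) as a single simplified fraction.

(-5*x - 12)/(x + 4)

Numerator: 2/(x + 4) + 3/x = (5*x + 12)/(x² + 4*x)
Denominator: -1/x = -1/x
Divide: ((5*x + 12)/(x² + 4*x)) · (-x) = (-5*x - 12)/(x + 4)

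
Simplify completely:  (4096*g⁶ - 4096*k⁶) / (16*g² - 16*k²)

Difference of sixth powers: factor out (16*g² - 16*k²).

256*g⁴ + 256*g²*k² + 256*k⁴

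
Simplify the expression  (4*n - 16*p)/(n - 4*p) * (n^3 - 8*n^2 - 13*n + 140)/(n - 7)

4*n^2 - 4*n - 80

Factor: 4*n - 16*p = 4*(n - 4*p);  n^3 - 8*n^2 - 13*n + 140 = (n + 4)*(n - 7)*(n - 5)
Cancel the common factors (n - 4*p), (n - 7).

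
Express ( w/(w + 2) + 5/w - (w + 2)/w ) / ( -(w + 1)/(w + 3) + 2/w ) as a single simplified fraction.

Numerator: w/(w + 2) + 5/w - (w + 2)/w = (w + 6)/(w^2 + 2*w)
Denominator: -(w + 1)/(w + 3) + 2/w = (-w^2 + w + 6)/(w^2 + 3*w)
Divide: ((w + 6)/(w^2 + 2*w)) · ((w^2 + 3*w)/(-w^2 + w + 6)) = (-w^2 - 9*w - 18)/(w^3 + w^2 - 8*w - 12)

(-w^2 - 9*w - 18)/(w^3 + w^2 - 8*w - 12)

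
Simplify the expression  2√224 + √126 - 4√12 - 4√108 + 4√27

-20*√3 + 11*√14

2√224 = 8*√14; √126 = 3*√14; 4√12 = 8*√3; 4√108 = 24*√3; 4√27 = 12*√3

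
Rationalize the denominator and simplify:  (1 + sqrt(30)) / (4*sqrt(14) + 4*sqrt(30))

Multiply numerator and denominator by -4*sqrt(14) + 4*sqrt(30).
Denominator becomes 256; numerator becomes -8*sqrt(105) - 4*sqrt(14) + 4*sqrt(30) + 120.

(-2*sqrt(105) - sqrt(14) + sqrt(30) + 30)/64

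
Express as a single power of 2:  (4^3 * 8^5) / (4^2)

2^17

4^3 = 2^6; 8^5 = 2^15; 4^2 = 2^4
Combine exponents: 2^17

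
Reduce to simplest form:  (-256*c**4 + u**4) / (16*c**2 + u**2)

Difference of fourth powers: factor out (16*c**2 + u**2).

-16*c**2 + u**2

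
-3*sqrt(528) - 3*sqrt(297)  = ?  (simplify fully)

3*sqrt(528) = 12*sqrt(33); 3*sqrt(297) = 9*sqrt(33)
Combine: (-12 - 9)·sqrt(33) = -21*sqrt(33)

-21*sqrt(33)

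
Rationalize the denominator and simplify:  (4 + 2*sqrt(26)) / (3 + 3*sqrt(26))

(2*sqrt(26) + 48)/75

Multiply numerator and denominator by -3*sqrt(26) + 3.
Denominator becomes -225; numerator becomes -144 - 6*sqrt(26).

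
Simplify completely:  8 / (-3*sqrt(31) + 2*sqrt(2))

(-24*sqrt(31) - 16*sqrt(2))/271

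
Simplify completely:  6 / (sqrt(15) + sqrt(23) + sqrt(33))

Group as (sqrt(15) + sqrt(33)) + sqrt(23); multiply by (sqrt(15) + sqrt(33)) - sqrt(23), then rationalise the remaining surd.

(-36*sqrt(1265) + 30*sqrt(33) + 150*sqrt(23) + 246*sqrt(15))/1355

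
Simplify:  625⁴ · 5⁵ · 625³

625⁴ = 5^16; 5⁵ = 5^5; 625³ = 5^12
Combine exponents: 5^33

5^33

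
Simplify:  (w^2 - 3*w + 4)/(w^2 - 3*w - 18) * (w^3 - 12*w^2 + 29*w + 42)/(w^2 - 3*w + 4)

Factor: w^2 - 3*w - 18 = (w - 6)*(w + 3);  w^3 - 12*w^2 + 29*w + 42 = (w + 1)*(w - 6)*(w - 7)
Cancel the common factors (w^2 - 3*w + 4), (w - 6).

(w^2 - 6*w - 7)/(w + 3)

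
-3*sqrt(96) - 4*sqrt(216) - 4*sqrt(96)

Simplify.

-52*sqrt(6)

3*sqrt(96) = 12*sqrt(6); 4*sqrt(216) = 24*sqrt(6); 4*sqrt(96) = 16*sqrt(6)
Combine: (-12 - 24 - 16)·sqrt(6) = -52*sqrt(6)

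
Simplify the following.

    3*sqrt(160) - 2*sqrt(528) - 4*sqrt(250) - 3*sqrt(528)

-20*sqrt(33) - 8*sqrt(10)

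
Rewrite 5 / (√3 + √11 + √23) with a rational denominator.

Group as (√3 + √23) + √11; multiply by (√3 + √23) - √11, then rationalise the remaining surd.

(-10*√759 - 45*√23 + 75*√11 + 155*√3)/51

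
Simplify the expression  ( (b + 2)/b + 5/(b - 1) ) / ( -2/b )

(-b^2 - 6*b + 2)/(2*b - 2)

Numerator: (b + 2)/b + 5/(b - 1) = (b^2 + 6*b - 2)/(b^2 - b)
Denominator: -2/b = -2/b
Divide: ((b^2 + 6*b - 2)/(b^2 - b)) · (-b/2) = (-b^2 - 6*b + 2)/(2*b - 2)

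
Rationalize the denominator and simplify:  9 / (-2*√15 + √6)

(-2*√15 - √6)/6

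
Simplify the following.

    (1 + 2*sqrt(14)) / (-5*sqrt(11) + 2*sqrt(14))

Multiply numerator and denominator by 2*sqrt(14) + 5*sqrt(11).
Denominator becomes -219; numerator becomes 2*sqrt(14) + 5*sqrt(11) + 56 + 10*sqrt(154).

(-10*sqrt(154) - 56 - 5*sqrt(11) - 2*sqrt(14))/219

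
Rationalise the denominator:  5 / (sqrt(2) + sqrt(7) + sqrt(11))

(-5*sqrt(154) - 5*sqrt(11) + 15*sqrt(7) + 40*sqrt(2))/26

Group as (sqrt(2) + sqrt(7)) + sqrt(11); multiply by (sqrt(2) + sqrt(7)) - sqrt(11), then rationalise the remaining surd.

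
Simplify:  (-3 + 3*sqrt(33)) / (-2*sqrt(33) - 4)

(-105 + 9*sqrt(33))/58

Multiply numerator and denominator by -4 + 2*sqrt(33).
Denominator becomes -116; numerator becomes -18*sqrt(33) + 210.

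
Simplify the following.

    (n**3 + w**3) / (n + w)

Apply the sum-of-cubes factorisation and cancel (n + w).

n**2 - n*w + w**2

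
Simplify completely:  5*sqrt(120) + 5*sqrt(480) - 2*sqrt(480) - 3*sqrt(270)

13*sqrt(30)

5*sqrt(120) = 10*sqrt(30); 5*sqrt(480) = 20*sqrt(30); 2*sqrt(480) = 8*sqrt(30); 3*sqrt(270) = 9*sqrt(30)
Combine: (10 + 20 - 8 - 9)·sqrt(30) = 13*sqrt(30)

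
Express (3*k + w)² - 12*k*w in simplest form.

Expand the square and combine the 12*k*w term.

(3*k - w)²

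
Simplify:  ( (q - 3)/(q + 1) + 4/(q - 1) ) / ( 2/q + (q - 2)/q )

(q^2 + 7)/(q^2 - 1)

Numerator: (q - 3)/(q + 1) + 4/(q - 1) = (q^2 + 7)/(q^2 - 1)
Denominator: 2/q + (q - 2)/q = 1
Divide: ((q^2 + 7)/(q^2 - 1)) · (1) = (q^2 + 7)/(q^2 - 1)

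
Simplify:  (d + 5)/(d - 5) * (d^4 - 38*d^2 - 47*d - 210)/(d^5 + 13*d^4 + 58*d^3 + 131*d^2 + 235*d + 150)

(d - 7)/(d^2 - 4*d - 5)

Factor: d^4 - 38*d^2 - 47*d - 210 = (d - 7)*(d + 6)*(d^2 + d + 5);  d^5 + 13*d^4 + 58*d^3 + 131*d^2 + 235*d + 150 = (d + 6)*(d + 5)*(d^2 + d + 5)*(d + 1)
Cancel the common factors (d^2 + d + 5), (d + 6), (d + 5).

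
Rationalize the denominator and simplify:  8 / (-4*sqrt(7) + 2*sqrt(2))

Multiply numerator and denominator by 2*sqrt(2) + 4*sqrt(7).
Denominator becomes -104; numerator becomes 16*sqrt(2) + 32*sqrt(7).

(-4*sqrt(7) - 2*sqrt(2))/13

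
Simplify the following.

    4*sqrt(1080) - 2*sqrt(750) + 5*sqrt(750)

4*sqrt(1080) = 24*sqrt(30); 2*sqrt(750) = 10*sqrt(30); 5*sqrt(750) = 25*sqrt(30)
Combine: (24 - 10 + 25)·sqrt(30) = 39*sqrt(30)

39*sqrt(30)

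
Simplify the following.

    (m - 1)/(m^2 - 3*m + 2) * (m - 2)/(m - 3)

1/(m - 3)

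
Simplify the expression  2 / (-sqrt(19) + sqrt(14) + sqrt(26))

Group as (sqrt(14) + sqrt(26)) - sqrt(19); multiply by (sqrt(14) + sqrt(26)) + sqrt(19), then rationalise the remaining surd.

(-42*sqrt(19) + 14*sqrt(26) + 62*sqrt(14) + 8*sqrt(1729))/1015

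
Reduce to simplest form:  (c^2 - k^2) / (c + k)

Factor c^2 - k^2 and cancel (c + k).

c - k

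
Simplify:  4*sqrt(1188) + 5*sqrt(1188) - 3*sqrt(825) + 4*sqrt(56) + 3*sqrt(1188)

4*sqrt(1188) = 24*sqrt(33); 5*sqrt(1188) = 30*sqrt(33); 3*sqrt(825) = 15*sqrt(33); 4*sqrt(56) = 8*sqrt(14); 3*sqrt(1188) = 18*sqrt(33)

8*sqrt(14) + 57*sqrt(33)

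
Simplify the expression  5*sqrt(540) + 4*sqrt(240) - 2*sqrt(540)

34*sqrt(15)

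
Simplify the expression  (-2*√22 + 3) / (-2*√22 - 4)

Multiply numerator and denominator by -4 + 2*√22.
Denominator becomes -72; numerator becomes -100 + 14*√22.

(-7*√22 + 50)/36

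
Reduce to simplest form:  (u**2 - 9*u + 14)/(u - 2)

u - 7

Factor: u**2 - 9*u + 14 = (u - 2)*(u - 7)
Cancel the common factor (u - 2).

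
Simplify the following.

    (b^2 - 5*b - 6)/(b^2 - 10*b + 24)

Factor: b^2 - 5*b - 6 = (b + 1)*(b - 6);  b^2 - 10*b + 24 = (b - 4)*(b - 6)
Cancel the common factor (b - 6).

(b + 1)/(b - 4)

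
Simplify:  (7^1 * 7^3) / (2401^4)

7^1 = 7^1; 7^3 = 7^3; 2401^4 = 7^16
Combine exponents: 7^(-12)

7^(-12)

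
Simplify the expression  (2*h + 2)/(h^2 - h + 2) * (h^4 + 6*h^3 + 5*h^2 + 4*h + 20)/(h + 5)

Factor: 2*h + 2 = 2*(h + 1);  h^4 + 6*h^3 + 5*h^2 + 4*h + 20 = (h^2 - h + 2)*(h + 5)*(h + 2)
Cancel the common factors (h^2 - h + 2), (h + 5).

2*h^2 + 6*h + 4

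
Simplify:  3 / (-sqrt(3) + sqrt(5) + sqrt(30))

Group as (sqrt(5) + sqrt(30)) - sqrt(3); multiply by (sqrt(5) + sqrt(30)) + sqrt(3), then rationalise the remaining surd.

(-42*sqrt(5) - 45*sqrt(2) + 48*sqrt(3) + 33*sqrt(30))/212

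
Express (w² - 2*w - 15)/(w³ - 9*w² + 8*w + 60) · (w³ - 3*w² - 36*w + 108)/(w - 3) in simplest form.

(w² + 9*w + 18)/(w + 2)

Factor: w² - 2*w - 15 = (w - 5)·(w + 3);  w³ - 9*w² + 8*w + 60 = (w - 6)·(w - 5)·(w + 2);  w³ - 3*w² - 36*w + 108 = (w - 3)·(w + 6)·(w - 6)
Cancel the common factors (w - 6), (w - 3), (w - 5).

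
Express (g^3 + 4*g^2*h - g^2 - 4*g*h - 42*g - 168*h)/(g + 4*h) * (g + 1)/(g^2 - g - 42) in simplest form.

g + 1

Factor: g^3 + 4*g^2*h - g^2 - 4*g*h - 42*g - 168*h = (g + 4*h)*(g - 7)*(g + 6);  g^2 - g - 42 = (g - 7)*(g + 6)
Cancel the common factors (g - 7), (g + 6), (g + 4*h).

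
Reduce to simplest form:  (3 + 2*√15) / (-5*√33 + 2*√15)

Multiply numerator and denominator by 2*√15 + 5*√33.
Denominator becomes -765; numerator becomes 6*√15 + 60 + 15*√33 + 30*√55.

(-10*√55 - 5*√33 - 20 - 2*√15)/255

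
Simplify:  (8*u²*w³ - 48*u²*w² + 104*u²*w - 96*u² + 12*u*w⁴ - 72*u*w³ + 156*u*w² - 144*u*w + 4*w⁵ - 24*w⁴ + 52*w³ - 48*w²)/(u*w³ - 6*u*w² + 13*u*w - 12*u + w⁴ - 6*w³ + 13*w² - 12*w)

Factor: 8*u²*w³ - 48*u²*w² + 104*u²*w - 96*u² + 12*u*w⁴ - 72*u*w³ + 156*u*w² - 144*u*w + 4*w⁵ - 24*w⁴ + 52*w³ - 48*w² = 4·(u + w)·(w² - 3*w + 4)·(2*u + w)·(w - 3);  u*w³ - 6*u*w² + 13*u*w - 12*u + w⁴ - 6*w³ + 13*w² - 12*w = (w² - 3*w + 4)·(u + w)·(w - 3)
Cancel the common factors (w² - 3*w + 4), (w - 3), (u + w).

8*u + 4*w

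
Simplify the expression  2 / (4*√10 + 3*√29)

Multiply numerator and denominator by -3*√29 + 4*√10.
Denominator becomes -101; numerator becomes -6*√29 + 8*√10.

(-8*√10 + 6*√29)/101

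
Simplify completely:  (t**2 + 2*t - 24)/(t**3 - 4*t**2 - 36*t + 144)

Factor: t**2 + 2*t - 24 = (t - 4)*(t + 6);  t**3 - 4*t**2 - 36*t + 144 = (t + 6)*(t - 6)*(t - 4)
Cancel the common factors (t + 6), (t - 4).

1/(t - 6)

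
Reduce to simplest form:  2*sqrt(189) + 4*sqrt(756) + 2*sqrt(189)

2*sqrt(189) = 6*sqrt(21); 4*sqrt(756) = 24*sqrt(21); 2*sqrt(189) = 6*sqrt(21)
Combine: (6 + 24 + 6)·sqrt(21) = 36*sqrt(21)

36*sqrt(21)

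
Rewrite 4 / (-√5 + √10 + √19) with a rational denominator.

(-12*√5 - 2*√19 + 7*√10 + 5*√38)/23

Group as (√10 + √19) - √5; multiply by (√10 + √19) + √5, then rationalise the remaining surd.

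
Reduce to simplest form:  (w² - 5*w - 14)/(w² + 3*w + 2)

(w - 7)/(w + 1)

Factor: w² - 5*w - 14 = (w + 2)·(w - 7);  w² + 3*w + 2 = (w + 1)·(w + 2)
Cancel the common factor (w + 2).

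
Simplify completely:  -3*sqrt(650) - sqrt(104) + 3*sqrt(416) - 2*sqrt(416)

3*sqrt(650) = 15*sqrt(26); sqrt(104) = 2*sqrt(26); 3*sqrt(416) = 12*sqrt(26); 2*sqrt(416) = 8*sqrt(26)
Combine: (-15 - 2 + 12 - 8)·sqrt(26) = -13*sqrt(26)

-13*sqrt(26)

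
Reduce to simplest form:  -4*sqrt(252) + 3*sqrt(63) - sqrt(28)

4*sqrt(252) = 24*sqrt(7); 3*sqrt(63) = 9*sqrt(7); sqrt(28) = 2*sqrt(7)
Combine: (-24 + 9 - 2)·sqrt(7) = -17*sqrt(7)

-17*sqrt(7)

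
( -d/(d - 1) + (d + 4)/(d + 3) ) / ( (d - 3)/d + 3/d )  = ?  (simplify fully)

-4/(d**2 + 2*d - 3)

Numerator: -d/(d - 1) + (d + 4)/(d + 3) = -4/(d**2 + 2*d - 3)
Denominator: (d - 3)/d + 3/d = 1
Divide: (-4/(d**2 + 2*d - 3)) · (1) = -4/(d**2 + 2*d - 3)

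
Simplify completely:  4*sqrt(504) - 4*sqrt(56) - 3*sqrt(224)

4*sqrt(14)

4*sqrt(504) = 24*sqrt(14); 4*sqrt(56) = 8*sqrt(14); 3*sqrt(224) = 12*sqrt(14)
Combine: (24 - 8 - 12)·sqrt(14) = 4*sqrt(14)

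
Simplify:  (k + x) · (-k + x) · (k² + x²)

Telescope via difference of squares: (x+k)(x-k) = -k² + x², then repeat with the next factor.

-k⁴ + x⁴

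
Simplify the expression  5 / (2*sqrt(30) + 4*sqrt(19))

(-5*sqrt(30) + 10*sqrt(19))/92

Multiply numerator and denominator by -2*sqrt(30) + 4*sqrt(19).
Denominator becomes 184; numerator becomes -10*sqrt(30) + 20*sqrt(19).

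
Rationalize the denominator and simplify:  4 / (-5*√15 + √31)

Multiply numerator and denominator by √31 + 5*√15.
Denominator becomes -344; numerator becomes 4*√31 + 20*√15.

(-5*√15 - √31)/86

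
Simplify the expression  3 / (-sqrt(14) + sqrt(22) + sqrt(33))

(-123*sqrt(14) + 9*sqrt(33) + 75*sqrt(22) + 132*sqrt(21))/1223

Group as (sqrt(22) + sqrt(33)) - sqrt(14); multiply by (sqrt(22) + sqrt(33)) + sqrt(14), then rationalise the remaining surd.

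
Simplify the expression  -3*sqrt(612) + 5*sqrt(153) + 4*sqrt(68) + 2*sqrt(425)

3*sqrt(612) = 18*sqrt(17); 5*sqrt(153) = 15*sqrt(17); 4*sqrt(68) = 8*sqrt(17); 2*sqrt(425) = 10*sqrt(17)
Combine: (-18 + 15 + 8 + 10)·sqrt(17) = 15*sqrt(17)

15*sqrt(17)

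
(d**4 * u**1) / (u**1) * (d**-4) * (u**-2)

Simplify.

u**(-2)

Quotient: d**4
Multiply by (d**-4) * (u**-2): add exponents.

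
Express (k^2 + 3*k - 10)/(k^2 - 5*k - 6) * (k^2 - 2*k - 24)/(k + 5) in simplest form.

Factor: k^2 + 3*k - 10 = (k - 2)*(k + 5);  k^2 - 5*k - 6 = (k + 1)*(k - 6);  k^2 - 2*k - 24 = (k - 6)*(k + 4)
Cancel the common factors (k - 6), (k + 5).

(k^2 + 2*k - 8)/(k + 1)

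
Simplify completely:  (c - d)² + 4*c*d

(c + d)²

Expand the square and combine the 4*c*d term.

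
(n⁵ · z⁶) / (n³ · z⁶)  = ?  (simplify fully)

n²

Quotient: n²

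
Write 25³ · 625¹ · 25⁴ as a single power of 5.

5^18

25³ = 5^6; 625¹ = 5^4; 25⁴ = 5^8
Combine exponents: 5^18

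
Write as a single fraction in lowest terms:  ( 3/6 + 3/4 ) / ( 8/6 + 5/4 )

Numerator: 3/6 + 3/4 = 5/4
Denominator: 8/6 + 5/4 = 31/12
Divide: (5/4) · (12/31) = 15/31

15/31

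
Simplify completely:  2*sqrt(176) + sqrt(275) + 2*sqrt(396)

25*sqrt(11)

2*sqrt(176) = 8*sqrt(11); sqrt(275) = 5*sqrt(11); 2*sqrt(396) = 12*sqrt(11)
Combine: (8 + 5 + 12)·sqrt(11) = 25*sqrt(11)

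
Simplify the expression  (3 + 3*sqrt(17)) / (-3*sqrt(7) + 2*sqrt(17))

Multiply numerator and denominator by 3*sqrt(7) + 2*sqrt(17).
Denominator becomes 5; numerator becomes 9*sqrt(7) + 6*sqrt(17) + 9*sqrt(119) + 102.

(9*sqrt(7) + 6*sqrt(17) + 9*sqrt(119) + 102)/5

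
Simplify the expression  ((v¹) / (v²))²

Inside the bracket: (v^-1)
Raise to the power 2: (v^-2)

v^(-2)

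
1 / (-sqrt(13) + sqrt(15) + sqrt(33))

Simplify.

(-35*sqrt(13) - 5*sqrt(33) + 31*sqrt(15) + 6*sqrt(715))/755

Group as (sqrt(15) + sqrt(33)) - sqrt(13); multiply by (sqrt(15) + sqrt(33)) + sqrt(13), then rationalise the remaining surd.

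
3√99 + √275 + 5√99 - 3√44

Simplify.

23*√11

3√99 = 9*√11; √275 = 5*√11; 5√99 = 15*√11; 3√44 = 6*√11
Combine: (9 + 5 + 15 - 6)·√11 = 23*√11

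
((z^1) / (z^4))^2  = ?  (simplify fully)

Inside the bracket: (z^-3)
Raise to the power 2: (z^-6)

z^(-6)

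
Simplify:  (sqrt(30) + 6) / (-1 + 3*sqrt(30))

(96 + 19*sqrt(30))/269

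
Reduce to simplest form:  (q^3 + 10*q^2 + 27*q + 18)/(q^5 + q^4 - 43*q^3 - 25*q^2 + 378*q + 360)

1/(q^2 - 9*q + 20)

Factor: q^3 + 10*q^2 + 27*q + 18 = (q + 6)*(q + 3)*(q + 1);  q^5 + q^4 - 43*q^3 - 25*q^2 + 378*q + 360 = (q + 1)*(q + 6)*(q - 5)*(q - 4)*(q + 3)
Cancel the common factors (q + 1), (q + 3), (q + 6).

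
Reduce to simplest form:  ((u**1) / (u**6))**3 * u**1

Inside the bracket: (u**-5)
Raise to the power 3: (u**-15)
Multiply by u**1: add exponents.

u**(-14)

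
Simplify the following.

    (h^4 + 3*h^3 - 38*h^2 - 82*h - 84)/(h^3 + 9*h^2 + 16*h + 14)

Factor: h^4 + 3*h^3 - 38*h^2 - 82*h - 84 = (h^2 + 2*h + 2)*(h + 7)*(h - 6);  h^3 + 9*h^2 + 16*h + 14 = (h^2 + 2*h + 2)*(h + 7)
Cancel the common factors (h^2 + 2*h + 2), (h + 7).

h - 6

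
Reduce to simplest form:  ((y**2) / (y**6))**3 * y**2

y**(-10)

Inside the bracket: (y**-4)
Raise to the power 3: (y**-12)
Multiply by y**2: add exponents.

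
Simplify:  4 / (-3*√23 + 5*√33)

(6*√23 + 10*√33)/309

Multiply numerator and denominator by 3*√23 + 5*√33.
Denominator becomes 618; numerator becomes 12*√23 + 20*√33.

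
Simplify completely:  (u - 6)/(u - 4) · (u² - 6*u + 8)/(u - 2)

u - 6

Factor: u² - 6*u + 8 = (u - 4)·(u - 2)
Cancel the common factors (u - 4), (u - 2).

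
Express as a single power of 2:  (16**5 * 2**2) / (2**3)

2**19

16**5 = 2**20; 2**2 = 2**2; 2**3 = 2**3
Combine exponents: 2**19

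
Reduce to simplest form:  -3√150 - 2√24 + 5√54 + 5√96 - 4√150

-4*√6

3√150 = 15*√6; 2√24 = 4*√6; 5√54 = 15*√6; 5√96 = 20*√6; 4√150 = 20*√6
Combine: (-15 - 4 + 15 + 20 - 20)·√6 = -4*√6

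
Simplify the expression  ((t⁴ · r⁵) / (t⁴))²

Inside the bracket: r⁵
Raise to the power 2: r^10

r^10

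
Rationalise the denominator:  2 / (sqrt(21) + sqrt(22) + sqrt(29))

(-sqrt(13398) + 7*sqrt(29) + 14*sqrt(22) + 15*sqrt(21))/413

Group as (sqrt(22) + sqrt(29)) + sqrt(21); multiply by (sqrt(22) + sqrt(29)) - sqrt(21), then rationalise the remaining surd.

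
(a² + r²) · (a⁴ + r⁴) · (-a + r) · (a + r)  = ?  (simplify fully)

-a⁸ + r⁸

Telescope via difference of squares: (r+a)(r-a) = -a² + r², then repeat with the next factor.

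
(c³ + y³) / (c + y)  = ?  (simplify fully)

Factor as (a+b)(a^2-ab+b^2) with a=c, b=y.

c² - c*y + y²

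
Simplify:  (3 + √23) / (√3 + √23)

(-√69 - 3*√3 + 3*√23 + 23)/20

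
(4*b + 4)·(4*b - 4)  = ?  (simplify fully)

16*b² - 16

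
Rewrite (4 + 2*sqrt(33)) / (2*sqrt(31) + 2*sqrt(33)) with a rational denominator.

(-sqrt(1023) - 2*sqrt(31) + 2*sqrt(33) + 33)/2

Multiply numerator and denominator by -2*sqrt(31) + 2*sqrt(33).
Denominator becomes 8; numerator becomes -4*sqrt(1023) - 8*sqrt(31) + 8*sqrt(33) + 132.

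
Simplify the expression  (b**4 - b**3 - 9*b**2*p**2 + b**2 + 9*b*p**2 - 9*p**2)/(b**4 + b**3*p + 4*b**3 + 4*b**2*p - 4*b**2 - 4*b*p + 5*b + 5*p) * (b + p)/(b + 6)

Factor: b**4 - b**3 - 9*b**2*p**2 + b**2 + 9*b*p**2 - 9*p**2 = (b - 3*p)*(b + 3*p)*(b**2 - b + 1);  b**4 + b**3*p + 4*b**3 + 4*b**2*p - 4*b**2 - 4*b*p + 5*b + 5*p = (b + p)*(b + 5)*(b**2 - b + 1)
Cancel the common factors (b**2 - b + 1), (b + p).

(b**2 - 9*p**2)/(b**2 + 11*b + 30)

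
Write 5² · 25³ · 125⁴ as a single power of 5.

5^20

5² = 5^2; 25³ = 5^6; 125⁴ = 5^12
Combine exponents: 5^20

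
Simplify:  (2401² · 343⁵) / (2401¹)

7^19

2401² = 7^8; 343⁵ = 7^15; 2401¹ = 7^4
Combine exponents: 7^19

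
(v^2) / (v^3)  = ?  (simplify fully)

1/v

Quotient: (v^-1)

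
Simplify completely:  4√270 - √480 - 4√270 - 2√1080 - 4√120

-24*√30

4√270 = 12*√30; √480 = 4*√30; 4√270 = 12*√30; 2√1080 = 12*√30; 4√120 = 8*√30
Combine: (12 - 4 - 12 - 12 - 8)·√30 = -24*√30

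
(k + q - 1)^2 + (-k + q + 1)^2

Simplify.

2*k^2 - 4*k + 2*q^2 + 2

Write as f(q,(k - 1)) + f(q,-(k - 1)) and expand.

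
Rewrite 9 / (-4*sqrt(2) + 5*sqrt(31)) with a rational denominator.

(36*sqrt(2) + 45*sqrt(31))/743

Multiply numerator and denominator by 4*sqrt(2) + 5*sqrt(31).
Denominator becomes 743; numerator becomes 36*sqrt(2) + 45*sqrt(31).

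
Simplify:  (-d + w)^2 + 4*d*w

(d + w)^2

Expand the square and combine the 4*d*w term.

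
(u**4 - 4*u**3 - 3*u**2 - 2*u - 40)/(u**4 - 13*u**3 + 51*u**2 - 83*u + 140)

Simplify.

(u + 2)/(u - 7)

Factor: u**4 - 4*u**3 - 3*u**2 - 2*u - 40 = (u + 2)*(u - 5)*(u**2 - u + 4);  u**4 - 13*u**3 + 51*u**2 - 83*u + 140 = (u - 7)*(u - 5)*(u**2 - u + 4)
Cancel the common factors (u**2 - u + 4), (u - 5).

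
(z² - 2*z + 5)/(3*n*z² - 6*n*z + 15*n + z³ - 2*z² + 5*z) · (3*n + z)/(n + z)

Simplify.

1/(n + z)

Factor: 3*n*z² - 6*n*z + 15*n + z³ - 2*z² + 5*z = (z² - 2*z + 5)·(3*n + z)
Cancel the common factors (z² - 2*z + 5), (3*n + z).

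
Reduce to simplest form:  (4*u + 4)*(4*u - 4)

16*u^2 - 16

Product of conjugates: (P+Q)(P-Q) = P^2 - Q^2.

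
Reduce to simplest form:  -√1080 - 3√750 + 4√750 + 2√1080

√1080 = 6*√30; 3√750 = 15*√30; 4√750 = 20*√30; 2√1080 = 12*√30
Combine: (-6 - 15 + 20 + 12)·√30 = 11*√30

11*√30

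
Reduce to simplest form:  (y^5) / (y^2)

y^3

Quotient: y^3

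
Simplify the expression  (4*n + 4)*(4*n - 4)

16*n**2 - 16

(4*n)**2 - (4)**2 = 16*n**2 - 16.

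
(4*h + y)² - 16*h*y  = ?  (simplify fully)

(4*h - y)²

Expand the square and combine the 16*h*y term.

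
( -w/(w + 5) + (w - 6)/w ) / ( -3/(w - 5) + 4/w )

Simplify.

(-w² - 25*w + 150)/(w² - 15*w - 100)

Numerator: -w/(w + 5) + (w - 6)/w = (-w - 30)/(w² + 5*w)
Denominator: -3/(w - 5) + 4/w = (w - 20)/(w² - 5*w)
Divide: ((-w - 30)/(w² + 5*w)) · ((w² - 5*w)/(w - 20)) = (-w² - 25*w + 150)/(w² - 15*w - 100)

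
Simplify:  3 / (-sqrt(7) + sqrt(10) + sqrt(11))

Group as (sqrt(10) + sqrt(11)) - sqrt(7); multiply by (sqrt(10) + sqrt(11)) + sqrt(7), then rationalise the remaining surd.

(-21*sqrt(7) + 9*sqrt(11) + 12*sqrt(10) + 3*sqrt(770))/122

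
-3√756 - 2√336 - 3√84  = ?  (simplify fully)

-32*√21

3√756 = 18*√21; 2√336 = 8*√21; 3√84 = 6*√21
Combine: (-18 - 8 - 6)·√21 = -32*√21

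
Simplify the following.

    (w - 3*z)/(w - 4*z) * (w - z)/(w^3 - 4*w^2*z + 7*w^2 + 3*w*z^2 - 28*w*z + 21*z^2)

-1/(-w^2 + 4*w*z - 7*w + 28*z)

Factor: w^3 - 4*w^2*z + 7*w^2 + 3*w*z^2 - 28*w*z + 21*z^2 = (w + 7)*(w - z)*(w - 3*z)
Cancel the common factors (w - 3*z), (w - z).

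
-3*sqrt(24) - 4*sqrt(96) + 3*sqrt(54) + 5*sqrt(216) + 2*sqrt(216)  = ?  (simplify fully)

29*sqrt(6)

3*sqrt(24) = 6*sqrt(6); 4*sqrt(96) = 16*sqrt(6); 3*sqrt(54) = 9*sqrt(6); 5*sqrt(216) = 30*sqrt(6); 2*sqrt(216) = 12*sqrt(6)
Combine: (-6 - 16 + 9 + 30 + 12)·sqrt(6) = 29*sqrt(6)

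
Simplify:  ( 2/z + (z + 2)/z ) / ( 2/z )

z/2 + 2

Numerator: 2/z + (z + 2)/z = (z + 4)/z
Denominator: 2/z = 2/z
Divide: ((z + 4)/z) · (z/2) = z/2 + 2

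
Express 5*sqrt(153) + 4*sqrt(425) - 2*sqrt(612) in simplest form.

5*sqrt(153) = 15*sqrt(17); 4*sqrt(425) = 20*sqrt(17); 2*sqrt(612) = 12*sqrt(17)
Combine: (15 + 20 - 12)·sqrt(17) = 23*sqrt(17)

23*sqrt(17)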